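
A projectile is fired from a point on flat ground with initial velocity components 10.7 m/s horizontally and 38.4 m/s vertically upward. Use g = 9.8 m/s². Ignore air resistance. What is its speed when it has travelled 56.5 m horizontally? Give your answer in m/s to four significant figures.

17.11 m/s

At x = 56.5 m, t = x/vₓ = 56.5/10.70 = 5.280 s.
Vertical velocity there: v_y = v_y0 − g t = 38.40 − 9.80 × 5.280 = −13.35 m/s.
Speed: √(vₓ² + v_y²) = √(10.70² + 13.35²) = 17.11 m/s.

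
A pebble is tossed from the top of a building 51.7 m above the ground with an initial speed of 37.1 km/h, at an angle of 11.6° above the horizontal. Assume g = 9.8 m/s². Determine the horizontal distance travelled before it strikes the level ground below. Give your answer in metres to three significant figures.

Convert: 37.1 km/h = 37.1/3.6 = 10.31 m/s.
Components: vₓ = 10.31 cos 11.6° = 10.10 m/s, v_y0 = 10.31 sin 11.6° = 2.072 m/s.
With up positive and y = 0 at the ground: y(t) = 51.7 + (2.072) t − 4.900 t². Setting y = 0 and taking the positive root: t = [2.072 + √(2.072² + 2·9.80·51.7)] / 9.80 = (2.072 + 31.90) / 9.80 = 3.467 s.
Horizontal distance: R = vₓ t = 10.10 × 3.467 = 35.00 m.

35.0 m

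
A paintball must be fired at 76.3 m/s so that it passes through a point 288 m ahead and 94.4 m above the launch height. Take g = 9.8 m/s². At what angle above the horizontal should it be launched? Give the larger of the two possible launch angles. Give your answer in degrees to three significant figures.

Trajectory: y = x tanθ − g x² (1 + tan²θ)/(2v₀²). With x = 288, y = 94.4, v₀ = 76.3, g = 9.80:
69.81 tan²θ − 288 tanθ + (164.2) = 0.
tanθ = [288 ± √(288² − 4 × 69.81 × (164.2))] / (2 × 69.81) = (288 ± 192.6) / 139.6, giving tanθ = 0.6834 or 3.442.
θ = 34.35° or 73.80°; the larger is 73.80°.

73.8°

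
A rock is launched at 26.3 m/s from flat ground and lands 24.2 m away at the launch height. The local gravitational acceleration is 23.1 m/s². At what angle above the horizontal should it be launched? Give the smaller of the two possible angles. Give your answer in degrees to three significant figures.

From R = (v₀²/g) sin 2θ: sin 2θ = 23.1 × 24.2 / 691.69 = 0.8082.
2θ = 53.92° or 180° − 53.92° = 126.1°, so θ = 26.96° or 63.04°.
The smaller angle is 26.96°.

27.0°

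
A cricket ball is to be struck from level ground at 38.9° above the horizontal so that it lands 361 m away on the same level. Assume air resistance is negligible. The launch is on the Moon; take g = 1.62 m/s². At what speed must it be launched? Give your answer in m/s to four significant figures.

On level ground R = v₀² sin 2θ / g ⇒ v₀ = √(gR / sin 2θ).
v₀ = √(1.62 × 361 / sin 77.80°) = √(584.8 / 0.9774) = √598.33 = 24.46 m/s.

24.46 m/s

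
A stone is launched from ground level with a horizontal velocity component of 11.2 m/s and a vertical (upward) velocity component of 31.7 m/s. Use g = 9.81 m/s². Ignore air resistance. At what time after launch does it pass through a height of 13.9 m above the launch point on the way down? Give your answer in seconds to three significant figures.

5.99 s

Height y(t) = 31.70 t − 4.905 t² = 13.9 gives 4.905 t² − 31.70 t + 13.9 = 0.
Quadratic formula: t = (31.70 ± √732.17) / 9.81 = (31.70 ± 27.06) / 9.81 → t = 0.4731 s or 5.990 s.
The descending-branch root is 5.990 s.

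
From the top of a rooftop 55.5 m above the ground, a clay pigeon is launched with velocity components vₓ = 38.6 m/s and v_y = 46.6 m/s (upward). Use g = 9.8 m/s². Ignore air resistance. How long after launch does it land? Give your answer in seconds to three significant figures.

10.6 s

With up positive and y = 0 at the ground: y(t) = 55.5 + (46.60) t − 4.900 t². Setting y = 0 and taking the positive root: t = [46.60 + √(46.60² + 2·9.80·55.5)] / 9.80 = (46.60 + 57.09) / 9.80 = 10.58 s.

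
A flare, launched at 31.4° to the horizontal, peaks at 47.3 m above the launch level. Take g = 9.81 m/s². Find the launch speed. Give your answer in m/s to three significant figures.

58.5 m/s

At the peak v_y = 0, so v_y0 = √(2gH) = √(2 × 9.81 × 47.3) = 30.46 m/s.
v_y0 = v₀ sin θ ⇒ v₀ = 30.46 / sin 31.4° = 58.47 m/s.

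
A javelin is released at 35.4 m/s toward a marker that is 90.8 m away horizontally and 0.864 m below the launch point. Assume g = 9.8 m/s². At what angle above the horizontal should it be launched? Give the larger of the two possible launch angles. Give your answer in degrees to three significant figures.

Trajectory: y = x tanθ − g x² (1 + tan²θ)/(2v₀²). With x = 90.8, y = −0.864, v₀ = 35.4, g = 9.80:
32.24 tan²θ − 90.8 tanθ + (31.37) = 0.
tanθ = [90.8 ± √(90.8² − 4 × 32.24 × (31.37))] / (2 × 32.24) = (90.8 ± 64.80) / 64.47, giving tanθ = 0.4033 or 2.413.
θ = 21.96° or 67.49°; the larger is 67.49°.

67.5°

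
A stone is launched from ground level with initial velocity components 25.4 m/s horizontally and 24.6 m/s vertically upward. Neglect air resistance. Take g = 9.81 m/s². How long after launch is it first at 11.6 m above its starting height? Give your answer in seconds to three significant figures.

Height y(t) = 24.60 t − 4.905 t² = 11.6 gives 4.905 t² − 24.60 t + 11.6 = 0.
t = [24.60 ± √(24.60² − 2·9.81·11.6)] / 9.81 = (24.60 ± 19.43) / 9.81, so t = 0.5269 s or t = 4.488 s.
The first (ascending) time is 0.5269 s.

0.527 s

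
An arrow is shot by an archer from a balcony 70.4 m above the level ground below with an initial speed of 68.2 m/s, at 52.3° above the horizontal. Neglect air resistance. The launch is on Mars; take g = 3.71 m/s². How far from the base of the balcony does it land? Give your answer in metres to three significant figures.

Components: vₓ = 68.20 cos 52.3° = 41.71 m/s, v_y0 = 68.20 sin 52.3° = 53.96 m/s.
With up positive and y = 0 at the ground: y(t) = 70.4 + (53.96) t − 1.855 t². Setting y = 0 and taking the positive root: t = [53.96 + √(53.96² + 2·3.71·70.4)] / 3.71 = (53.96 + 58.60) / 3.71 = 30.34 s.
Horizontal distance: R = vₓ t = 41.71 × 30.34 = 1265 m.

1270 m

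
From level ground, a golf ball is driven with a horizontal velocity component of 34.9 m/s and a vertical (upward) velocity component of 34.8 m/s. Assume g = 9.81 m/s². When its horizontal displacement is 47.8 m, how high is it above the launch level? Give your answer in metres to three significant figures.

38.5 m

At x = 47.8 m, t = x/vₓ = 47.8/34.90 = 1.370 s.
Height: y = v_y0 t − ½ g t² = 34.80 × 1.370 − 4.905 × 1.370² = 47.66 − 9.201 = 38.46 m.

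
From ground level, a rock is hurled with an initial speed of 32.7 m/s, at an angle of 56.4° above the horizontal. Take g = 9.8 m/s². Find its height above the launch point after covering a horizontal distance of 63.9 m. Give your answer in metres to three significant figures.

35.1 m

Resolve: vₓ = 32.70 cos 56.4° = 18.10 m/s and v_y0 = 32.70 sin 56.4° = 27.24 m/s.
At x = 63.9 m, t = x/vₓ = 63.9/18.10 = 3.531 s.
Height: y = v_y0 t − ½ g t² = 27.24 × 3.531 − 4.900 × 3.531² = 96.18 − 61.10 = 35.08 m.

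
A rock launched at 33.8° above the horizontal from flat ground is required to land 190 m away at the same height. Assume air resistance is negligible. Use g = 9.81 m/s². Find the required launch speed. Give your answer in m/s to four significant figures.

On level ground R = v₀² sin 2θ / g ⇒ v₀ = √(gR / sin 2θ).
v₀ = √(9.81 × 190 / sin 67.60°) = √(1864 / 0.9245) = √2016.0 = 44.90 m/s.

44.90 m/s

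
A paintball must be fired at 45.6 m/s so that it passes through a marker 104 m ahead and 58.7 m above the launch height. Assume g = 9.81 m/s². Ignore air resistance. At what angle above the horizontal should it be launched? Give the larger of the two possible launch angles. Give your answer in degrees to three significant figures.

Trajectory: y = x tanθ − g x² (1 + tan²θ)/(2v₀²). With x = 104, y = 58.7, v₀ = 45.6, g = 9.81:
25.51 tan²θ − 104 tanθ + (84.21) = 0.
tanθ = [104 ± √(104² − 4 × 25.51 × (84.21))] / (2 × 25.51) = (104 ± 47.13) / 51.03, giving tanθ = 1.114 or 2.962.
θ = 48.10° or 71.34°; the larger is 71.34°.

71.3°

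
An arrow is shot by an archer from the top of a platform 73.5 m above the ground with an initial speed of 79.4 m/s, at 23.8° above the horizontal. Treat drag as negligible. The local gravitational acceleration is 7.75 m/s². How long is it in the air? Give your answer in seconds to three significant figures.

Horizontal component vₓ = 79.40 cos 23.8° = 72.65 m/s; vertical v_y0 = 79.40 sin 23.8° = 32.04 m/s.
Vertical motion (up positive, ground at y = 0): 3.875 t² − (32.04) t − 73.5 = 0, so t = (32.04 + √(32.04² + 2·7.75·73.5)) / 7.75 = (32.04 + 46.54) / 7.75 = 10.14 s.

10.1 s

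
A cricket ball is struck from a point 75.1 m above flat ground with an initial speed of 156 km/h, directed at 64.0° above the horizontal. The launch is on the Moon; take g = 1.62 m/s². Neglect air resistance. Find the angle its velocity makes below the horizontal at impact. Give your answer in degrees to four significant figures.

65.64°

Convert: 156 km/h = 156/3.6 = 43.33 m/s.
vₓ = 43.33 cos 64.0° = 19.00 m/s; v_y0 = 43.33 sin 64.0° = 38.95 m/s.
Vertical motion (up positive, ground at y = 0): 0.8100 t² − (38.95) t − 75.1 = 0, so t = (38.95 + √(38.95² + 2·1.62·75.1)) / 1.62 = (38.95 + 41.96) / 1.62 = 49.94 s.
At impact: v_y = v_y0 − g t = −41.96 m/s; vₓ = 19.00 m/s.
Angle below horizontal: arctan(|v_y|/vₓ) = arctan(41.96/19.00) = 65.64°.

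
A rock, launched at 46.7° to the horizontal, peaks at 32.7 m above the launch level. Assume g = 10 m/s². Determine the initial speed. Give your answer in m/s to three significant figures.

35.1 m/s

At the peak v_y = 0, so v_y0 = √(2gH) = √(2 × 10.0 × 32.7) = 25.57 m/s.
v_y0 = v₀ sin θ ⇒ v₀ = 25.57 / sin 46.7° = 35.14 m/s.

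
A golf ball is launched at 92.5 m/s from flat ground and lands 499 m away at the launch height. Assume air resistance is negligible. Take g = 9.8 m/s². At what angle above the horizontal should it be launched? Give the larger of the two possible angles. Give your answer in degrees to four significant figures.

From R = (v₀²/g) sin 2θ: sin 2θ = 9.80 × 499 / 8556.2 = 0.5715.
2θ = 34.86° or 180° − 34.86° = 145.1°, so θ = 17.43° or 72.57°.
The larger angle is 72.57°.

72.57°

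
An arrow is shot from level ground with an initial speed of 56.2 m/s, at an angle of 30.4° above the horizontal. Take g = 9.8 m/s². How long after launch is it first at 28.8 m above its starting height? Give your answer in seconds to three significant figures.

1.31 s

Components: vₓ = 56.20 cos 30.4° = 48.47 m/s, v_y0 = 56.20 sin 30.4° = 28.44 m/s.
Set y = v_y0 t − ½ g t² = 28.8: 4.900 t² − 28.44 t + 28.8 = 0.
t = [28.44 ± √(28.44² − 2·9.80·28.8)] / 9.80 = (28.44 ± 15.63) / 9.80, so t = 1.307 s or t = 4.497 s.
The first (ascending) time is 1.307 s.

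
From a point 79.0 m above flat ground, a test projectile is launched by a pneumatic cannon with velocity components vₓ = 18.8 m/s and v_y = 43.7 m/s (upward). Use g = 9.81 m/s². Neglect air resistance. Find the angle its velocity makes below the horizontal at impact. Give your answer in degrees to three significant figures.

The projectile lands when y = 79.0 + (43.70) t − ½·9.81·t² = 0. Positive root: t = (43.70 + √(43.70² + 2·9.81·79.0)) / 9.81 = (43.70 + 58.82) / 9.81 = 10.45 s.
At impact: v_y = v_y0 − g t = −58.82 m/s; vₓ = 18.80 m/s.
Angle below horizontal: arctan(|v_y|/vₓ) = arctan(58.82/18.80) = 72.27°.

72.3°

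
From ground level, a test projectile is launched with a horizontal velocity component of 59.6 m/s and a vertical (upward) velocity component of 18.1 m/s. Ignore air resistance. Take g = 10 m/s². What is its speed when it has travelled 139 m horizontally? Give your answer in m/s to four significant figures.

59.83 m/s

x = vₓ t ⇒ t = 139/59.60 = 2.332 s.
Vertical velocity there: v_y = v_y0 − g t = 18.10 − 10.0 × 2.332 = −5.222 m/s.
Speed: √(vₓ² + v_y²) = √(59.60² + 5.222²) = 59.83 m/s.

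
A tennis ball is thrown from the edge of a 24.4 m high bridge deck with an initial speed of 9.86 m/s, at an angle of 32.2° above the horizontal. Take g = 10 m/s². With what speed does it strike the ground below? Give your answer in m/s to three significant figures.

24.2 m/s

Components: vₓ = 9.860 cos 32.2° = 8.343 m/s, v_y0 = 9.860 sin 32.2° = 5.254 m/s.
The projectile lands when y = 24.4 + (5.254) t − ½·10.0·t² = 0. Positive root: t = (5.254 + √(5.254² + 2·10.0·24.4)) / 10.0 = (5.254 + 22.71) / 10.0 = 2.796 s.
Vertical velocity at impact: v_y = v_y0 − g t = 5.254 − 10.0 × 2.796 = −22.71 m/s.
Speed: |v| = √(vₓ² + v_y²) = √(8.343² + 22.71²) = 24.19 m/s.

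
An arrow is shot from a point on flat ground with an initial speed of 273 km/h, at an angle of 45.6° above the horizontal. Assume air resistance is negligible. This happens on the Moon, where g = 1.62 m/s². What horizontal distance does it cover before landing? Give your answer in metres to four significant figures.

3549 m

Convert: 273 km/h = 273/3.6 = 75.83 m/s.
Horizontal component vₓ = 75.83 cos 45.6° = 53.06 m/s; vertical v_y0 = 75.83 sin 45.6° = 54.18 m/s.
Time aloft: T = 2 v_y0 / g = 2 × 54.18 / 1.62 = 66.89 s.
Horizontal distance R = vₓ T = 53.06 × 66.89 = 3549 m.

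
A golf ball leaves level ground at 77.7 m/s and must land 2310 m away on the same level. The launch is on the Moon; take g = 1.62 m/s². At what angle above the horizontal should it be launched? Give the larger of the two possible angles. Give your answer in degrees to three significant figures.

Level-ground range R = v₀² sin(2θ)/g ⇒ sin(2θ) = gR/v₀² = 1.62 × 2310 / 77.7² = 0.6198.
2θ = 38.31° or 180° − 38.31° = 141.7°, so θ = 19.15° or 70.85°.
The larger angle is 70.85°.

70.8°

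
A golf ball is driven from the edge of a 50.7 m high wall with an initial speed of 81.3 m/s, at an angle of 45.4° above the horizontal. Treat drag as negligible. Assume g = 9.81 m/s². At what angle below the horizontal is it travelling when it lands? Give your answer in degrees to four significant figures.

49.11°

Resolve: vₓ = 81.30 cos 45.4° = 57.09 m/s and v_y0 = 81.30 sin 45.4° = 57.89 m/s.
The projectile lands when y = 50.7 + (57.89) t − ½·9.81·t² = 0. Positive root: t = (57.89 + √(57.89² + 2·9.81·50.7)) / 9.81 = (57.89 + 65.92) / 9.81 = 12.62 s.
At impact: v_y = v_y0 − g t = −65.92 m/s; vₓ = 57.09 m/s.
Angle below horizontal: arctan(|v_y|/vₓ) = arctan(65.92/57.09) = 49.11°.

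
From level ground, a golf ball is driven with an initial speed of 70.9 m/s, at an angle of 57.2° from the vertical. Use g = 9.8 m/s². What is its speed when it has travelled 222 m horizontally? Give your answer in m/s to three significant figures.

59.6 m/s

Resolve: vₓ = 70.90 sin 57.2° = 59.60 m/s and v_y0 = 70.90 cos 57.2° = 38.41 m/s.
x = vₓ t ⇒ t = 222/59.60 = 3.725 s.
Vertical velocity there: v_y = v_y0 − g t = 38.41 − 9.80 × 3.725 = 1.901 m/s.
Speed: √(vₓ² + v_y²) = √(59.60² + 1.901²) = 59.63 m/s.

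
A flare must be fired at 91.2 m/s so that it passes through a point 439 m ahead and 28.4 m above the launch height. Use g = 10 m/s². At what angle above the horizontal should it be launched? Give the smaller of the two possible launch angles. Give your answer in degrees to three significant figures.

20.0°

Trajectory: y = x tanθ − g x² (1 + tan²θ)/(2v₀²). With x = 439, y = 28.4, v₀ = 91.2, g = 10.0:
115.9 tan²θ − 439 tanθ + (144.3) = 0.
tanθ = [439 ± √(439² − 4 × 115.9 × (144.3))] / (2 × 115.9) = (439 ± 354.8) / 231.7, giving tanθ = 0.3635 or 3.426.
θ = 19.97° or 73.73°; the smaller is 19.97°.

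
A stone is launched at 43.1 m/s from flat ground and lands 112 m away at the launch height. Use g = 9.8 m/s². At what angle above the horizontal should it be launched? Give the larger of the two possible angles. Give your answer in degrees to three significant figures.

R = v₀² sin 2θ / g gives sin 2θ = gR/v₀² = 9.80·112/43.1² = 0.5909.
2θ = 36.22° or 180° − 36.22° = 143.8°, so θ = 18.11° or 71.89°.
The larger angle is 71.89°.

71.9°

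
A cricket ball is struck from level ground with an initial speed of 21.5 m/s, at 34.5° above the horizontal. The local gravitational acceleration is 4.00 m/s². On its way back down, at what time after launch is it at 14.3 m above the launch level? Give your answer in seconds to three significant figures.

Horizontal component vₓ = 21.50 cos 34.5° = 17.72 m/s; vertical v_y0 = 21.50 sin 34.5° = 12.18 m/s.
Set y = v_y0 t − ½ g t² = 14.3: 2.000 t² − 12.18 t + 14.3 = 0.
t = [12.18 ± √(12.18² − 2·4.00·14.3)] / 4.00 = (12.18 ± 5.822) / 4.00, so t = 1.589 s or t = 4.500 s.
The descending-branch root is 4.500 s.

4.50 s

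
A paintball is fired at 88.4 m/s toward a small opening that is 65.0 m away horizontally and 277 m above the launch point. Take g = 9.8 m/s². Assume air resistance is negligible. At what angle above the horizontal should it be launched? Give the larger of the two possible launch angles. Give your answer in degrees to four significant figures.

Trajectory: y = x tanθ − g x² (1 + tan²θ)/(2v₀²). With x = 65.0, y = 277, v₀ = 88.4, g = 9.80:
2.649 tan²θ − 65.0 tanθ + (279.6) = 0.
tanθ = [65.0 ± √(65.0² − 4 × 2.649 × (279.6))] / (2 × 2.649) = (65.0 ± 35.52) / 5.298, giving tanθ = 5.564 or 18.97.
θ = 79.81° or 86.98°; the larger is 86.98°.

86.98°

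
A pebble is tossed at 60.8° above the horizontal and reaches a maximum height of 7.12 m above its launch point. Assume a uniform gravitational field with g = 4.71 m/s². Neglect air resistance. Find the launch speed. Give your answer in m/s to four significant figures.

At the peak v_y = 0, so v_y0 = √(2gH) = √(2 × 4.71 × 7.12) = 8.190 m/s.
v_y0 = v₀ sin θ ⇒ v₀ = 8.190 / sin 60.8° = 9.382 m/s.

9.382 m/s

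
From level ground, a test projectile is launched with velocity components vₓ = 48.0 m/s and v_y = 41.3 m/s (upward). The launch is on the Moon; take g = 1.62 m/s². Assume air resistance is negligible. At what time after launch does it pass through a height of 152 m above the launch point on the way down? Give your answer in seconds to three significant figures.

Require v_y0 t − ½ g t² = 152, i.e. 0.8100 t² − 41.30 t + 152 = 0.
Quadratic formula: t = (41.30 ± √1213.2) / 1.62 = (41.30 ± 34.83) / 1.62 → t = 3.993 s or 46.99 s.
The descending-branch root is 46.99 s.

47.0 s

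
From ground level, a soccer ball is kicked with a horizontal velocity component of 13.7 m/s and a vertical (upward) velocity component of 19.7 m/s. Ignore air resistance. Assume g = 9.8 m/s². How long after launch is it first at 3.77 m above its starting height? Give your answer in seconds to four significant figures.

Set y = v_y0 t − ½ g t² = 3.77: 4.900 t² − 19.70 t + 3.77 = 0.
t = [19.70 ± √(19.70² − 2·9.80·3.77)] / 9.80 = (19.70 ± 17.73) / 9.80, so t = 0.2015 s or t = 3.819 s.
The first (ascending) time is 0.2015 s.

0.2015 s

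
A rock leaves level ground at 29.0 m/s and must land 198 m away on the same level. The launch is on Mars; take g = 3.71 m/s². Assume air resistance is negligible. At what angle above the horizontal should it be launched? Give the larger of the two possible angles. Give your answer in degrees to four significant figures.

Level-ground range R = v₀² sin(2θ)/g ⇒ sin(2θ) = gR/v₀² = 3.71 × 198 / 29.0² = 0.8735.
2θ = 60.86° or 180° − 60.86° = 119.1°, so θ = 30.43° or 59.57°.
The larger angle is 59.57°.

59.57°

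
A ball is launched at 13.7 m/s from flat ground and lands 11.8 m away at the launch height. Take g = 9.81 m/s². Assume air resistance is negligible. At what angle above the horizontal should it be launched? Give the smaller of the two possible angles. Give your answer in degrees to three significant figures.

19.0°

R = v₀² sin 2θ / g gives sin 2θ = gR/v₀² = 9.81·11.8/13.7² = 0.6168.
2θ = 38.08° or 180° − 38.08° = 141.9°, so θ = 19.04° or 70.96°.
The smaller angle is 19.04°.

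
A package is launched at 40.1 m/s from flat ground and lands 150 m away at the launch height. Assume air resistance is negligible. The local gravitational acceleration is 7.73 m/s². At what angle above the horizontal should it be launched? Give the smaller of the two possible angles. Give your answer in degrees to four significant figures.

23.07°

Level-ground range R = v₀² sin(2θ)/g ⇒ sin(2θ) = gR/v₀² = 7.73 × 150 / 40.1² = 0.7211.
2θ = 46.14° or 180° − 46.14° = 133.9°, so θ = 23.07° or 66.93°.
The smaller angle is 23.07°.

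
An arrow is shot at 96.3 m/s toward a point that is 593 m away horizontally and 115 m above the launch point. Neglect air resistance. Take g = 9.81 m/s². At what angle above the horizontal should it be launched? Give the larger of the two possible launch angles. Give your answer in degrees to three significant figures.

Trajectory: y = x tanθ − g x² (1 + tan²θ)/(2v₀²). With x = 593, y = 115, v₀ = 96.3, g = 9.81:
186.0 tan²θ − 593 tanθ + (301.0) = 0.
tanθ = [593 ± √(593² − 4 × 186.0 × (301.0))] / (2 × 186.0) = (593 ± 357.4) / 372.0, giving tanθ = 0.6334 or 2.555.
θ = 32.35° or 68.62°; the larger is 68.62°.

68.6°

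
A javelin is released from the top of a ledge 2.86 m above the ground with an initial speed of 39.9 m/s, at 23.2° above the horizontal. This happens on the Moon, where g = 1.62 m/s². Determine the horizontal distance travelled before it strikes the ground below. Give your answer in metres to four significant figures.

Components: vₓ = 39.90 cos 23.2° = 36.67 m/s, v_y0 = 39.90 sin 23.2° = 15.72 m/s.
Vertical motion (up positive, ground at y = 0): 0.8100 t² − (15.72) t − 2.86 = 0, so t = (15.72 + √(15.72² + 2·1.62·2.86)) / 1.62 = (15.72 + 16.01) / 1.62 = 19.59 s.
Horizontal distance: R = vₓ t = 36.67 × 19.59 = 718.3 m.

718.3 m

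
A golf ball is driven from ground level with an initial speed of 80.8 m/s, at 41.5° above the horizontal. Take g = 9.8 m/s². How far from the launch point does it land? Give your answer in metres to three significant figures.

661 m

Resolve: vₓ = 80.80 cos 41.5° = 60.52 m/s and v_y0 = 80.80 sin 41.5° = 53.54 m/s.
Flight time T = 2 v_y0 / g = 10.93 s.
Range: R = vₓ T = 60.52 × 10.93 = 661.2 m.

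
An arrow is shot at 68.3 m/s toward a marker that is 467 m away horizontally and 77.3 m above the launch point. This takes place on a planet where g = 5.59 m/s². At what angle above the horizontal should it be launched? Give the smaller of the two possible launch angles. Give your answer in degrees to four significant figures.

Trajectory: y = x tanθ − g x² (1 + tan²θ)/(2v₀²). With x = 467, y = 77.3, v₀ = 68.3, g = 5.59:
130.7 tan²θ − 467 tanθ + (208.0) = 0.
tanθ = [467 ± √(467² − 4 × 130.7 × (208.0))] / (2 × 130.7) = (467 ± 330.7) / 261.3, giving tanθ = 0.5214 or 3.053.
θ = 27.54° or 71.86°; the smaller is 27.54°.

27.54°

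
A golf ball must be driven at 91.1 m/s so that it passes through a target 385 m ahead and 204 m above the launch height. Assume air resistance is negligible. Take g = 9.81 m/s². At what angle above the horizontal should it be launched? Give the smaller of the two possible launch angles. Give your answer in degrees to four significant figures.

44.21°

Trajectory: y = x tanθ − g x² (1 + tan²θ)/(2v₀²). With x = 385, y = 204, v₀ = 91.1, g = 9.81:
87.60 tan²θ − 385 tanθ + (291.6) = 0.
tanθ = [385 ± √(385² − 4 × 87.60 × (291.6))] / (2 × 87.60) = (385 ± 214.6) / 175.2, giving tanθ = 0.9727 or 3.422.
θ = 44.21° or 73.71°; the smaller is 44.21°.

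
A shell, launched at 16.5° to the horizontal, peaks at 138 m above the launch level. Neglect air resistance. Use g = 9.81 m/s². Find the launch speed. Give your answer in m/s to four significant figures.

183.2 m/s

At the peak v_y = 0, so v_y0 = √(2gH) = √(2 × 9.81 × 138) = 52.03 m/s.
v_y0 = v₀ sin θ ⇒ v₀ = 52.03 / sin 16.5° = 183.2 m/s.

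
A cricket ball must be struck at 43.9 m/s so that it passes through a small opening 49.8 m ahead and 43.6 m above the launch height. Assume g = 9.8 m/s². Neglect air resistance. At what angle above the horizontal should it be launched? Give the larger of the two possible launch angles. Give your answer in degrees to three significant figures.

81.5°

Trajectory: y = x tanθ − g x² (1 + tan²θ)/(2v₀²). With x = 49.8, y = 43.6, v₀ = 43.9, g = 9.80:
6.306 tan²θ − 49.8 tanθ + (49.91) = 0.
tanθ = [49.8 ± √(49.8² − 4 × 6.306 × (49.91))] / (2 × 6.306) = (49.8 ± 34.95) / 12.61, giving tanθ = 1.178 or 6.720.
θ = 49.67° or 81.54°; the larger is 81.54°.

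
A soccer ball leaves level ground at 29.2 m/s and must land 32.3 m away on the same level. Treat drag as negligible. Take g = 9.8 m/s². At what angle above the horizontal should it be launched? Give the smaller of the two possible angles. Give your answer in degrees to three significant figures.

R = v₀² sin 2θ / g gives sin 2θ = gR/v₀² = 9.80·32.3/29.2² = 0.3712.
2θ = 21.79° or 180° − 21.79° = 158.2°, so θ = 10.90° or 79.10°.
The smaller angle is 10.90°.

10.9°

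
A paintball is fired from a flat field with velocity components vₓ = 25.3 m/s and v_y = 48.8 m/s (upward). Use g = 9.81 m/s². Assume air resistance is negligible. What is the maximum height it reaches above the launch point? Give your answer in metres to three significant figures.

Maximum height: H = v_y0² / (2g) = 48.80² / (2 × 9.81) = 121.4 m.

121 m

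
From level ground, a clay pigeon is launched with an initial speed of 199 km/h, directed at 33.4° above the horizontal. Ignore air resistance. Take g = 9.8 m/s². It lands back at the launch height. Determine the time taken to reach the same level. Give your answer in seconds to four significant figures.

Convert: 199 km/h = 199/3.6 = 55.28 m/s.
Resolve: vₓ = 55.28 cos 33.4° = 46.15 m/s and v_y0 = 55.28 sin 33.4° = 30.43 m/s.
Landing at launch height ⇒ T = 2 v_y0 / g = 2 × 30.43 / 9.80 = 6.210 s.

6.210 s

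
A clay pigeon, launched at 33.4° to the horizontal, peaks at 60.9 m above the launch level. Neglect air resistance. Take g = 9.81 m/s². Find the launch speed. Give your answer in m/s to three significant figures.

At the peak v_y = 0, so v_y0 = √(2gH) = √(2 × 9.81 × 60.9) = 34.57 m/s.
v_y0 = v₀ sin θ ⇒ v₀ = 34.57 / sin 33.4° = 62.79 m/s.

62.8 m/s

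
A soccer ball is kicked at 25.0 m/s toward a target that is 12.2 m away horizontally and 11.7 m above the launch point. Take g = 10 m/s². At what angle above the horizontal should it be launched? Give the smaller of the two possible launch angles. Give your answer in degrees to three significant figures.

50.1°

Trajectory: y = x tanθ − g x² (1 + tan²θ)/(2v₀²). With x = 12.2, y = 11.7, v₀ = 25.0, g = 10.0:
1.191 tan²θ − 12.2 tanθ + (12.89) = 0.
tanθ = [12.2 ± √(12.2² − 4 × 1.191 × (12.89))] / (2 × 1.191) = (12.2 ± 9.351) / 2.381, giving tanθ = 1.196 or 9.050.
θ = 50.11° or 83.69°; the smaller is 50.11°.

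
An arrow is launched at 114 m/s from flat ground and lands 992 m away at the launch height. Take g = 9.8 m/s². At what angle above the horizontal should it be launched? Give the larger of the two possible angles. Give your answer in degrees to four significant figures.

65.79°

Level-ground range R = v₀² sin(2θ)/g ⇒ sin(2θ) = gR/v₀² = 9.80 × 992 / 114² = 0.7480.
2θ = 48.42° or 180° − 48.42° = 131.6°, so θ = 24.21° or 65.79°.
The larger angle is 65.79°.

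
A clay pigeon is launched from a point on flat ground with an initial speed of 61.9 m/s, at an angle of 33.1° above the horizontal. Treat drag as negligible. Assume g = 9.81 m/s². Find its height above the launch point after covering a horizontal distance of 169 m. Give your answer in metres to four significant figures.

Resolve: vₓ = 61.90 cos 33.1° = 51.85 m/s and v_y0 = 61.90 sin 33.1° = 33.80 m/s.
Time to reach x = 169 m: t = x/vₓ = 169/51.85 = 3.259 s.
Height: y = v_y0 t − ½ g t² = 33.80 × 3.259 − 4.905 × 3.259² = 110.2 − 52.10 = 58.07 m.

58.07 m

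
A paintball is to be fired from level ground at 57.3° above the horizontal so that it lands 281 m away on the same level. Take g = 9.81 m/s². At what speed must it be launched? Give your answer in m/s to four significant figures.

55.06 m/s

Level-ground range: R = v₀² sin(2θ)/g, so v₀ = √(gR / sin 2θ).
v₀ = √(9.81 × 281 / sin 114.6°) = √(2757 / 0.9092) = √3031.8 = 55.06 m/s.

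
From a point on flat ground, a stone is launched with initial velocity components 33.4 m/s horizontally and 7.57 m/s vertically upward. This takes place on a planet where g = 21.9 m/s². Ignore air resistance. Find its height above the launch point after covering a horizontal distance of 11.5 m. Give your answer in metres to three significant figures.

1.31 m

At x = 11.5 m, t = x/vₓ = 11.5/33.40 = 0.3443 s.
Height: y = v_y0 t − ½ g t² = 7.570 × 0.3443 − 10.95 × 0.3443² = 2.606 − 1.298 = 1.308 m.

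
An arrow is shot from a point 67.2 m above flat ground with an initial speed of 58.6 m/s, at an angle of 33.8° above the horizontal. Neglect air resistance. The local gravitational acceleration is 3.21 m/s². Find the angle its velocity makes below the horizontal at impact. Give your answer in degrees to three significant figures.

Components: vₓ = 58.60 cos 33.8° = 48.70 m/s, v_y0 = 58.60 sin 33.8° = 32.60 m/s.
Vertical motion (up positive, ground at y = 0): 1.605 t² − (32.60) t − 67.2 = 0, so t = (32.60 + √(32.60² + 2·3.21·67.2)) / 3.21 = (32.60 + 38.65) / 3.21 = 22.20 s.
At impact: v_y = v_y0 − g t = −38.65 m/s; vₓ = 48.70 m/s.
Angle below horizontal: arctan(|v_y|/vₓ) = arctan(38.65/48.70) = 38.44°.

38.4°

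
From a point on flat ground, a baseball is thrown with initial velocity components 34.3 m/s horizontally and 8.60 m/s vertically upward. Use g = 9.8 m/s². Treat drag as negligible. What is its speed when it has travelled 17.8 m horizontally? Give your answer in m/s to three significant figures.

Time to reach x = 17.8 m: t = x/vₓ = 17.8/34.30 = 0.5190 s.
Vertical velocity there: v_y = v_y0 − g t = 8.600 − 9.80 × 0.5190 = 3.514 m/s.
Speed: √(vₓ² + v_y²) = √(34.30² + 3.514²) = 34.48 m/s.

34.5 m/s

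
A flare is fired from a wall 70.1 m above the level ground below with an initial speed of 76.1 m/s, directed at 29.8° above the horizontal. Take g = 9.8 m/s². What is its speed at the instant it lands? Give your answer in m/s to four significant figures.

vₓ = 76.10 cos 29.8° = 66.04 m/s; v_y0 = 76.10 sin 29.8° = 37.82 m/s.
The projectile lands when y = 70.1 + (37.82) t − ½·9.80·t² = 0. Positive root: t = (37.82 + √(37.82² + 2·9.80·70.1)) / 9.80 = (37.82 + 52.96) / 9.80 = 9.263 s.
Vertical velocity at impact: v_y = v_y0 − g t = 37.82 − 9.80 × 9.263 = −52.96 m/s.
Speed: |v| = √(vₓ² + v_y²) = √(66.04² + 52.96²) = 84.65 m/s.

84.65 m/s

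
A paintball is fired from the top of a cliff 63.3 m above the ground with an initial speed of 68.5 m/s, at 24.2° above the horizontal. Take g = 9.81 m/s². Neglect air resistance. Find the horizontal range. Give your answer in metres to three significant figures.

vₓ = 68.50 cos 24.2° = 62.48 m/s; v_y0 = 68.50 sin 24.2° = 28.08 m/s.
Vertical motion (up positive, ground at y = 0): 4.905 t² − (28.08) t − 63.3 = 0, so t = (28.08 + √(28.08² + 2·9.81·63.3)) / 9.81 = (28.08 + 45.06) / 9.81 = 7.456 s.
Horizontal distance: R = vₓ t = 62.48 × 7.456 = 465.8 m.

466 m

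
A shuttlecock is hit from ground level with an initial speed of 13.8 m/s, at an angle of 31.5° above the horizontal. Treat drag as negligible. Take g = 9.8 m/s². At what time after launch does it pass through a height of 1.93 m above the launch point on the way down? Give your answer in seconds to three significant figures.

1.12 s

Resolve: vₓ = 13.80 cos 31.5° = 11.77 m/s and v_y0 = 13.80 sin 31.5° = 7.210 m/s.
Height y(t) = 7.210 t − 4.900 t² = 1.93 gives 4.900 t² − 7.210 t + 1.93 = 0.
Quadratic formula: t = (7.210 ± √14.163) / 9.80 = (7.210 ± 3.763) / 9.80 → t = 0.3517 s or 1.120 s.
The descending-branch root is 1.120 s.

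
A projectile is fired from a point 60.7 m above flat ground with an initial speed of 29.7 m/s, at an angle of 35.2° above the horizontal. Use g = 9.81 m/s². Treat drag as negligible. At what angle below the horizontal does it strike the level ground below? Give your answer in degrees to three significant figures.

Resolve: vₓ = 29.70 cos 35.2° = 24.27 m/s and v_y0 = 29.70 sin 35.2° = 17.12 m/s.
The projectile lands when y = 60.7 + (17.12) t − ½·9.81·t² = 0. Positive root: t = (17.12 + √(17.12² + 2·9.81·60.7)) / 9.81 = (17.12 + 38.52) / 9.81 = 5.672 s.
At impact: v_y = v_y0 − g t = −38.52 m/s; vₓ = 24.27 m/s.
Angle below horizontal: arctan(|v_y|/vₓ) = arctan(38.52/24.27) = 57.79°.

57.8°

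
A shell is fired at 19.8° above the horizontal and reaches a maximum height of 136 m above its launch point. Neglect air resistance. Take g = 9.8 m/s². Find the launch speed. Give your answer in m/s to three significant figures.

At the peak v_y = 0, so v_y0 = √(2gH) = √(2 × 9.80 × 136) = 51.63 m/s.
v_y0 = v₀ sin θ ⇒ v₀ = 51.63 / sin 19.8° = 152.4 m/s.

152 m/s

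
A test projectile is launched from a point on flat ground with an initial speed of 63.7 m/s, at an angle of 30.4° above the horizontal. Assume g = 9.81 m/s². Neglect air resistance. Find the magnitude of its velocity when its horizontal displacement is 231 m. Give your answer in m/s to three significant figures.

vₓ = 63.70 cos 30.4° = 54.94 m/s; v_y0 = 63.70 sin 30.4° = 32.23 m/s.
x = vₓ t ⇒ t = 231/54.94 = 4.204 s.
Vertical velocity there: v_y = v_y0 − g t = 32.23 − 9.81 × 4.204 = −9.011 m/s.
Speed: √(vₓ² + v_y²) = √(54.94² + 9.011²) = 55.68 m/s.

55.7 m/s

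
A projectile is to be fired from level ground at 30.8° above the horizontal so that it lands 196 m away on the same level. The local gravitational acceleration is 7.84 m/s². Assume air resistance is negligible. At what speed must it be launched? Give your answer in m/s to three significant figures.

41.8 m/s

From R = (v₀² / g) sin 2θ: v₀ = √(gR / sin 2θ).
v₀ = √(7.84 × 196 / sin 61.60°) = √(1537 / 0.8796) = √1746.9 = 41.80 m/s.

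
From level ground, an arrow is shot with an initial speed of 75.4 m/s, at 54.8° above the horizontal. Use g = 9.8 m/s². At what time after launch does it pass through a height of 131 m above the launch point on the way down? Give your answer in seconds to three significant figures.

9.86 s

Resolve: vₓ = 75.40 cos 54.8° = 43.46 m/s and v_y0 = 75.40 sin 54.8° = 61.61 m/s.
Set y = v_y0 t − ½ g t² = 131: 4.900 t² − 61.61 t + 131 = 0.
Quadratic formula: t = (61.61 ± √1228.5) / 9.80 = (61.61 ± 35.05) / 9.80 → t = 2.710 s or 9.864 s.
The descending-branch root is 9.864 s.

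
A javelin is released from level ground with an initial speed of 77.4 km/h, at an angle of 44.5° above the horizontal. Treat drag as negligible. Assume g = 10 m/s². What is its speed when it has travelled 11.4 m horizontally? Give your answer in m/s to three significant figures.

Convert: 77.4 km/h = 77.4/3.6 = 21.50 m/s.
vₓ = 21.50 cos 44.5° = 15.33 m/s; v_y0 = 21.50 sin 44.5° = 15.07 m/s.
x = vₓ t ⇒ t = 11.4/15.33 = 0.7434 s.
Vertical velocity there: v_y = v_y0 − g t = 15.07 − 10.0 × 0.7434 = 7.636 m/s.
Speed: √(vₓ² + v_y²) = √(15.33² + 7.636²) = 17.13 m/s.

17.1 m/s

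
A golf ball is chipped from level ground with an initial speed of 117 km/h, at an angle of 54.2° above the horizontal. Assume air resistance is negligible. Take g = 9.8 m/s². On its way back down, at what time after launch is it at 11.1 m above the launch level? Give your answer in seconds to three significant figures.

Convert: 117 km/h = 117/3.6 = 32.50 m/s.
Components: vₓ = 32.50 cos 54.2° = 19.01 m/s, v_y0 = 32.50 sin 54.2° = 26.36 m/s.
Height y(t) = 26.36 t − 4.900 t² = 11.1 gives 4.900 t² − 26.36 t + 11.1 = 0.
t = [26.36 ± √(26.36² − 2·9.80·11.1)] / 9.80 = (26.36 ± 21.85) / 9.80, so t = 0.4605 s or t = 4.919 s.
The descending-branch root is 4.919 s.

4.92 s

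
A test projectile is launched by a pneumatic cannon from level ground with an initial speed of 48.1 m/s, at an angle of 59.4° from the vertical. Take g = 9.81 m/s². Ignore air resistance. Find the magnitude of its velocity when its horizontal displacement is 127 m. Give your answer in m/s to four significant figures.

Resolve: vₓ = 48.10 sin 59.4° = 41.40 m/s and v_y0 = 48.10 cos 59.4° = 24.48 m/s.
At x = 127 m, t = x/vₓ = 127/41.40 = 3.068 s.
Vertical velocity there: v_y = v_y0 − g t = 24.48 − 9.81 × 3.068 = −5.607 m/s.
Speed: √(vₓ² + v_y²) = √(41.40² + 5.607²) = 41.78 m/s.

41.78 m/s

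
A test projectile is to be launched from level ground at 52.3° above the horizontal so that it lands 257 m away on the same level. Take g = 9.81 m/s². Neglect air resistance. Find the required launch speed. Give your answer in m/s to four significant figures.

51.04 m/s

From R = (v₀² / g) sin 2θ: v₀ = √(gR / sin 2θ).
v₀ = √(9.81 × 257 / sin 104.6°) = √(2521 / 0.9677) = √2605.3 = 51.04 m/s.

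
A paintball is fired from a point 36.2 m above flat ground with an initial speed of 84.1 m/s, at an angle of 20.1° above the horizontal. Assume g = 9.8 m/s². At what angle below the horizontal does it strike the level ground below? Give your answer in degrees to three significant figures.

26.5°

vₓ = 84.10 cos 20.1° = 78.98 m/s; v_y0 = 84.10 sin 20.1° = 28.90 m/s.
The projectile lands when y = 36.2 + (28.90) t − ½·9.80·t² = 0. Positive root: t = (28.90 + √(28.90² + 2·9.80·36.2)) / 9.80 = (28.90 + 39.30) / 9.80 = 6.960 s.
At impact: v_y = v_y0 − g t = −39.30 m/s; vₓ = 78.98 m/s.
Angle below horizontal: arctan(|v_y|/vₓ) = arctan(39.30/78.98) = 26.46°.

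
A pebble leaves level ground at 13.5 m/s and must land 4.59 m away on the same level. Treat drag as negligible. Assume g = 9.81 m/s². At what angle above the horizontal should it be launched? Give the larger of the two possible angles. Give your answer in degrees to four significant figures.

82.85°

R = v₀² sin 2θ / g gives sin 2θ = gR/v₀² = 9.81·4.59/13.5² = 0.2471.
2θ = 14.30° or 180° − 14.30° = 165.7°, so θ = 7.152° or 82.85°.
The larger angle is 82.85°.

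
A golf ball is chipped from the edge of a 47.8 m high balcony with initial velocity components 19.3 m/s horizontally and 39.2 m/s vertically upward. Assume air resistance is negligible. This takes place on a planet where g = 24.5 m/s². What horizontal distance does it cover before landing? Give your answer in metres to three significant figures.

79.9 m

The projectile lands when y = 47.8 + (39.20) t − ½·24.5·t² = 0. Positive root: t = (39.20 + √(39.20² + 2·24.5·47.8)) / 24.5 = (39.20 + 62.28) / 24.5 = 4.142 s.
Horizontal distance: R = vₓ t = 19.30 × 4.142 = 79.94 m.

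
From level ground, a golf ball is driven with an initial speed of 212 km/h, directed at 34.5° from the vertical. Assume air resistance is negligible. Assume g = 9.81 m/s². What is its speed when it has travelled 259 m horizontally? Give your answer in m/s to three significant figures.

Convert: 212 km/h = 212/3.6 = 58.89 m/s.
Resolve: vₓ = 58.89 sin 34.5° = 33.36 m/s and v_y0 = 58.89 cos 34.5° = 48.53 m/s.
x = vₓ t ⇒ t = 259/33.36 = 7.765 s.
Vertical velocity there: v_y = v_y0 − g t = 48.53 − 9.81 × 7.765 = −27.64 m/s.
Speed: √(vₓ² + v_y²) = √(33.36² + 27.64²) = 43.32 m/s.

43.3 m/s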